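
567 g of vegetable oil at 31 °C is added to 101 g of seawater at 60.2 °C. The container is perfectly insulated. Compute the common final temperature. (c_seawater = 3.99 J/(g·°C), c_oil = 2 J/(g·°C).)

T_f ≈ 38.7 °C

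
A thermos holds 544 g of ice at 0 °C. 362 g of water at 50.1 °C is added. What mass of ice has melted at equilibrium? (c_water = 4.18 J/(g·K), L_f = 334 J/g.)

Cooling the water to 0 °C releases 362×4.18×50.1 = 75809 J.
Fully melting the ice requires m_ice L_f = 544×334 = 181696 J.
Since 75809 < 181696 J, not all the ice melts; equilibrium is at 0 °C.
m_melt = 75809 / L_f = 227 g.

m_melted ≈ 227 g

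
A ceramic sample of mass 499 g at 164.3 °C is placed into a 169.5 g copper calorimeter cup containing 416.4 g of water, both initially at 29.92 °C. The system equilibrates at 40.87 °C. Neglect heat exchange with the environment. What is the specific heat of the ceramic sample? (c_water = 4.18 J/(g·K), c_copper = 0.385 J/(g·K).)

c ≈ 0.321 J/(g·K)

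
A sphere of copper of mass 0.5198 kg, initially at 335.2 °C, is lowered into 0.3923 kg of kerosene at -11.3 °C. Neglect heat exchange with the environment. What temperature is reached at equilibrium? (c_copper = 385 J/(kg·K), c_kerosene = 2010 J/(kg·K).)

T_f is the heat-capacity-weighted average of the initial temperatures:
T_f = (200.12×335.2 + 788.52×(-11.3)) / (200.12 + 788.52)
    = 58171 / 988.65 ≈ 58.84 °C

T_f ≈ 58.8 °C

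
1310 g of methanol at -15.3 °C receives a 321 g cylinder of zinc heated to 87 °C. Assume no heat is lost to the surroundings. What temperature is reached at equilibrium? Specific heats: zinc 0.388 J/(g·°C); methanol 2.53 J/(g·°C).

T_f ≈ -11.6 °C

Heat gained plus heat lost sum to zero:
321·0.388·(T − 87) + 1310·2.53·(T − (-15.3)) = 0
124.55(T − 87) + 3314.3(T − (-15.3)) = 0
(124.55 + 3314.3) T = 124.55·87 + 3314.3·(-15.3)
T = -39873/3438.8 ≈ -11.59 °C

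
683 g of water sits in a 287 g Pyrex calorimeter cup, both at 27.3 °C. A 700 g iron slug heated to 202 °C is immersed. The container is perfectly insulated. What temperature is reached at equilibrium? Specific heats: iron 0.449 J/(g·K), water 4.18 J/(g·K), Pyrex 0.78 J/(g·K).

Energy conservation, ΣQ = 0:
700*0.449*(T − 202) + 683*4.18*(T − 27.3) + 287*0.78*(T − 27.3) = 0
314.3(T − 202) + 2854.9(T − 27.3) + 223.86(T − 27.3) = 0
(314.3 + 2854.9 + 223.86) T = 314.3*202 + 2854.9*27.3 + 223.86*27.3
T = 147540/3393.1 ≈ 43.48 °C

T_f ≈ 43.5 °C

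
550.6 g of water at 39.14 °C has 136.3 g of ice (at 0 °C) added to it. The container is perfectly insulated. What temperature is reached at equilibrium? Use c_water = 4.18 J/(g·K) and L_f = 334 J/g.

Conservation of energy gives ΣQ = 0:
melt ice: 136.3·334 = 45524
  meltwater 0→T: 136.3·4.18·T = 569.73 T
  water cools: 550.6·4.18·(T − 39.14) = 2301.5(T − 39.14)
2871.2 T = 90081 − 45524 = 44557
T ≈ 15.52 °C. Since T > 0 °C, the all-ice-melts assumption holds.

T_f ≈ 15.5 °C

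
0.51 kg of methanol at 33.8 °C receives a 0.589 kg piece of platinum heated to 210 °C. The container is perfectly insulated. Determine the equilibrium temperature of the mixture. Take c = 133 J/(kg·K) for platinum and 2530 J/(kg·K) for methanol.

T_f ≈ 43.9 °C

With ΣQ=0 the equilibrium temperature is the m·c-weighted mean:
T_f = (78.34×210 + 1290.3×33.8) / (78.34 + 1290.3)
    = 60063 / 1368.6 ≈ 43.89 °C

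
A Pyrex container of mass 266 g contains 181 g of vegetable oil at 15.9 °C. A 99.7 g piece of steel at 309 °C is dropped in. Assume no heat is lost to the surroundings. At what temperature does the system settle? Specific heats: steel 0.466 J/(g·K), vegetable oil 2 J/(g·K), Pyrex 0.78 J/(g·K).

T_f ≈ 38.0 °C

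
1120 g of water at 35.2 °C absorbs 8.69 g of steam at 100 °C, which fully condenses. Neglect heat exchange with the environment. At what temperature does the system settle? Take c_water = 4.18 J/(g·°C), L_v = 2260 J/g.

Taking heat into each body as positive, Σ m c ΔT = 0:
condense steam: −8.69·2260 = −19639; condensate cools 100→T: 8.69·4.18·(T − 100) = 36.32(T − 100); water warms: 1120·4.18·(T − 35.2) = 4681.6(T − 35.2)
4717.9 T = 19639 + 3632.4 + 164792 = 188064
T ≈ 39.86 °C — below 100 °C, confirming all the steam condensed.

T_f ≈ 39.9 °C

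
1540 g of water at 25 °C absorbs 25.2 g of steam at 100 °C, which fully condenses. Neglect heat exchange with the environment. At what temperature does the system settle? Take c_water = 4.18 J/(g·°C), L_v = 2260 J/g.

Sum of m c ΔT and latent-heat terms is zero:
steam→water at 100 °C releases m L_v = 25.2·2260 = 56952
  condensate cools 100→T: 25.2·4.18·(T − 100) = 105.34(T − 100)
  water warms: 1540·4.18·(T − 25) = 6437.2(T − 25)
6542.5 T = 56952 + 10534 + 160930 = 228416
T ≈ 34.91 °C (< 100 °C, so full condensation is consistent).

T_f ≈ 34.9 °C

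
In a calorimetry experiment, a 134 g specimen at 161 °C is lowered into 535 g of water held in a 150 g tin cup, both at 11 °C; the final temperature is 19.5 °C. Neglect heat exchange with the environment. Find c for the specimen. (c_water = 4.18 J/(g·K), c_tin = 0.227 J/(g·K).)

Net heat exchanged in the isolated system is zero:
134·c·(19.5 − 161) + 535·4.18·(19.5 − 11) + 150·0.227·(19.5 − 11) = 0
-18961 c = -19298
c = -19298/-18961 ≈ 1.018 J/(g·K)

c ≈ 1.02 J/(g·K)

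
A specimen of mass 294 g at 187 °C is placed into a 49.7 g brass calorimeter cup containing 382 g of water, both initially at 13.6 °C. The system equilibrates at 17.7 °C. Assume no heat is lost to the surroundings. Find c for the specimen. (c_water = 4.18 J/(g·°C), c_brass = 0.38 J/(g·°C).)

c ≈ 0.133 J/(g·°C)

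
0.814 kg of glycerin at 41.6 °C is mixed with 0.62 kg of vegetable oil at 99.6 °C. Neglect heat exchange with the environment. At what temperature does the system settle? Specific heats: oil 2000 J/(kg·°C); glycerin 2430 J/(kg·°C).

T_f ≈ 63.9 °C

Heat lost by the oil equals heat gained by the glycerin:
0.62·2000·(99.6 − T) = 0.814·2430·(T − 41.6)
1240(99.6 − T) = 1978(T − 41.6)
3218 T = 205790  ⇒  T ≈ 63.95 °C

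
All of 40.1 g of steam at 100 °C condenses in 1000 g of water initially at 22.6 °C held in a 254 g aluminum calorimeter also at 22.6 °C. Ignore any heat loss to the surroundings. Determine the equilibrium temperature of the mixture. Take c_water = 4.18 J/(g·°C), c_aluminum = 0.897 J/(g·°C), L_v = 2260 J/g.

T_f ≈ 45.2 °C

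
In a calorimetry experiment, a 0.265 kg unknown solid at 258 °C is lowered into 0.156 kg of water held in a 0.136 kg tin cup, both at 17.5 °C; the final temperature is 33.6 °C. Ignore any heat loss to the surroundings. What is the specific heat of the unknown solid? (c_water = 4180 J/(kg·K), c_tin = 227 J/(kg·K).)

c ≈ 185 J/(kg·K)

Net heat exchanged in the isolated system is zero:
0.265·c·(33.6 − 258) + 0.156·4180·(33.6 − 17.5) + 0.136·227·(33.6 − 17.5) = 0
-59.47 c = -10996
c = -10996/-59.47 ≈ 184.9 J/(kg·K)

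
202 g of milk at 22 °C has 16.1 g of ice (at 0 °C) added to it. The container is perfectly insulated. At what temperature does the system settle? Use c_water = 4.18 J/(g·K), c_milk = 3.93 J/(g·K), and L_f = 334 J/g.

T_f ≈ 14.0 °C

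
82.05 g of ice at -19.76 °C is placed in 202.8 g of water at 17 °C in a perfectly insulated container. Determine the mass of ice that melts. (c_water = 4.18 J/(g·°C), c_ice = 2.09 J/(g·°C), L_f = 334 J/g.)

m_melted ≈ 33 g

Heat available from the water dropping to 0 °C: 202.8·4.18·17 = 14411 J.
Of that, 82.05·2.09·19.76 = 3388.5 J goes to bring the ice to 0 °C, leaving 11022 J.
Melting all 82.05 g of ice would need 82.05·334 = 27405 J.
11022 J < 27405 J, so only part of the ice melts and the system sits at 0 °C.
Mass melted = 11022/334 ≈ 33 g.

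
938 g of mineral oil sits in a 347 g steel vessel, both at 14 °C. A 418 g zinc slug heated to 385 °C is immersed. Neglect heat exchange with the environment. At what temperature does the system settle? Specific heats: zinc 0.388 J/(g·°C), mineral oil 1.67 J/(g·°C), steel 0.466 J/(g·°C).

T_f ≈ 45.8 °C

Conservation of energy gives ΣQ = 0:
418*0.388*(T − 385) + 938*1.67*(T − 14) + 347*0.466*(T − 14) = 0
1890.3 T = 86635
T = 86635/1890.3 ≈ 45.83 °C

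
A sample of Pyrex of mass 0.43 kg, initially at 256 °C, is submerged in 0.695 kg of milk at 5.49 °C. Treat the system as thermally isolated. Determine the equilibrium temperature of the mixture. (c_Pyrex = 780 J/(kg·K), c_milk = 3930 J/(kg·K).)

T_f ≈ 32.9 °C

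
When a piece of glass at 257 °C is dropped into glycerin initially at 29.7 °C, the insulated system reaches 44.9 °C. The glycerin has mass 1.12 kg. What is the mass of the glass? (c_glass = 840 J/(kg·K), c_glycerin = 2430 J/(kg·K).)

m ≈ 0.232 kg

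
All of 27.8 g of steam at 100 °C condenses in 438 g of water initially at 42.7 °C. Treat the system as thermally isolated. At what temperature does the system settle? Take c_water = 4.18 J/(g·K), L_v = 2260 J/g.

Taking heat into each body as positive, Σ m c ΔT = 0:
latent heat released on condensation: 27.8×2260 = 62828; condensate cools 100→T: 27.8×4.18×(T − 100) = 116.2(T − 100); water warms: 438×4.18×(T − 42.7) = 1830.8(T − 42.7)
1947 T = 62828 + 11620 + 78177 = 152625
T ≈ 78.39 °C — below 100 °C, confirming all the steam condensed.

T_f ≈ 78.4 °C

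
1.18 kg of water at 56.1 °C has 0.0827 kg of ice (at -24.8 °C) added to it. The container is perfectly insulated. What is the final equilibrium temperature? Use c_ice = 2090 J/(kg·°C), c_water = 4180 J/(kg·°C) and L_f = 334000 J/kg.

T_f ≈ 46.4 °C

Energy balance with sensible and latent terms:
ice -24.8→0 °C: 0.0827·2090·24.8 = 4286.5
  melt ice: 0.0827·334000 = 27622
  warm the meltwater: 345.69 T
  water cools: 1.18·4180·(T − 56.1) = 4932.4(T − 56.1)
5278.1 T = 276708 − 31908 = 244799
T ≈ 46.38 °C — above 0 °C, consistent with complete melting.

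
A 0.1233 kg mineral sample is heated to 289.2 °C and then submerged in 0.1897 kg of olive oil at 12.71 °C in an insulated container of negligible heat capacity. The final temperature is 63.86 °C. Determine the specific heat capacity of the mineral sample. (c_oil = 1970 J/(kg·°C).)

Setting the total heat transfer to zero:
0.1233·c·(63.86 − 289.2) + 0.1897·1970·(63.86 − 12.71) = 0
-27.78 c = -19115
c = -19115/-27.78 ≈ 688 J/(kg·°C)

c ≈ 688 J/(kg·°C)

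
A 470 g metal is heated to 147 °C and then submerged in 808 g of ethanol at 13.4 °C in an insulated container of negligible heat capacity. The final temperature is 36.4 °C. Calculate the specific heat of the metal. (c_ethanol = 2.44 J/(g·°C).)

Taking heat into each body as positive, Σ m c ΔT = 0:
470×c×(36.4 − 147) + 808×2.44×(36.4 − 13.4) = 0
-51982 c = -45345
c = -45345/-51982 ≈ 0.8723 J/(g·°C)

c ≈ 0.872 J/(g·°C)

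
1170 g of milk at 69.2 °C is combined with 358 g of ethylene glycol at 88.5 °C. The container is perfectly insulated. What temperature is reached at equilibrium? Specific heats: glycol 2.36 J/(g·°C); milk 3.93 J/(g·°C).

Net heat exchanged in the isolated system is zero:
358×2.36×(T − 88.5) + 1170×3.93×(T − 69.2) = 0
(844.88 + 4598.1) T = 844.88×88.5 + 4598.1×69.2
T ≈ 72.20 °C

T_f ≈ 72.2 °C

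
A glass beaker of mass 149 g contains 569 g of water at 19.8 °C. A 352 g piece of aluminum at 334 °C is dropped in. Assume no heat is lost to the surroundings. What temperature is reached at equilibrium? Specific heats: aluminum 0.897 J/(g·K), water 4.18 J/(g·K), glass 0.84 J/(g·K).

T_f ≈ 55.0 °C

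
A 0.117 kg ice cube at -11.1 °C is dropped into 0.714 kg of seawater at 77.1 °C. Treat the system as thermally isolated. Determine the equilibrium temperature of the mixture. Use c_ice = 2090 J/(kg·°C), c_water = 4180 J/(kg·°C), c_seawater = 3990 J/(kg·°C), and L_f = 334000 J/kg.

T_f ≈ 53.3 °C

Taking heat into each body as positive, Σ m c ΔT = 0:
warm ice to 0 °C: 0.117×2090×(0 − (-11.1)) = 2714.3; fusion: m_ice L_f = 0.117×334000 = 39078; meltwater 0→T: 0.117×4180×T = 489.06 T; seawater cools: 0.714×3990×(T − 77.1) = 2848.9(T − 77.1)
3337.9 T = 219647 − 41792 = 177855
T ≈ 53.28 °C — above 0 °C, consistent with complete melting.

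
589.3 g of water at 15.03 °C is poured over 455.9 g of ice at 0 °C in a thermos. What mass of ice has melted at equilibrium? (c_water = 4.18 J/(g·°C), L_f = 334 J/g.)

m_melted ≈ 111 g

Water can give up m c ΔT = 589.3×4.18×15.03 = 37023 J before reaching 0 °C.
Fully melting the ice requires m_ice L_f = 455.9×334 = 152271 J.
37023 J < 152271 J, so only part of the ice melts and the system sits at 0 °C.
m_melt = 37023 / L_f = 110.8 g.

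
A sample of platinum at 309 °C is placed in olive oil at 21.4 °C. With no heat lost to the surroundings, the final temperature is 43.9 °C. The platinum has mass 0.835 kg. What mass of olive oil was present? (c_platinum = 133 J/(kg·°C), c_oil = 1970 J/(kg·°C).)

|Q_platinum| = |Q_oil|:
0.835·133·(309 − 43.9) = m·1970·(43.9 − 21.4)
44325 m = 29441  ⇒  m ≈ 0.6642 kg

m ≈ 0.664 kg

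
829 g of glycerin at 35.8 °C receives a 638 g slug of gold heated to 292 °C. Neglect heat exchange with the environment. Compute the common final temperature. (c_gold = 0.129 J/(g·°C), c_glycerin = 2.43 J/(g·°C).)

With ΣQ=0 the equilibrium temperature is the m·c-weighted mean:
T_f = (82.3*292 + 2014.5*35.8) / (82.3 + 2014.5)
    = 96150 / 2096.8 ≈ 45.86 °C

T_f ≈ 45.9 °C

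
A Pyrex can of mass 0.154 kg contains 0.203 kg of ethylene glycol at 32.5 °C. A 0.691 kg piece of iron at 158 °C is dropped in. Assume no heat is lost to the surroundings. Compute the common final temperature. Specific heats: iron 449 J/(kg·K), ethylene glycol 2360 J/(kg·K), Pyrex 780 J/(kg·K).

T_f ≈ 75.3 °C

T_f is the heat-capacity-weighted average of the initial temperatures:
T_f = (310.26*158 + 479.08*32.5 + 120.12*32.5) / (310.26 + 479.08 + 120.12)
    = 68495 / 909.46 ≈ 75.31 °C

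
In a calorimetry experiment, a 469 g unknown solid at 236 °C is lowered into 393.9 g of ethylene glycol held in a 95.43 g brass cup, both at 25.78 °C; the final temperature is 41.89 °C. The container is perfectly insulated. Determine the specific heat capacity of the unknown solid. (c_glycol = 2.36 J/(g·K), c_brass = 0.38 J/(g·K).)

Heat gained plus heat lost sum to zero:
469·c·(41.89 − 236) + 393.9·2.36·(41.89 − 25.78) + 95.43·0.38·(41.89 − 25.78) = 0
-91038 c = -15560
c = -15560/-91038 ≈ 0.1709 J/(g·K)

c ≈ 0.171 J/(g·K)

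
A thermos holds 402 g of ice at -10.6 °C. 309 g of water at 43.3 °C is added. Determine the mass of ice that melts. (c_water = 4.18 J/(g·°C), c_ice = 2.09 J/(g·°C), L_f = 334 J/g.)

m_melted ≈ 141 g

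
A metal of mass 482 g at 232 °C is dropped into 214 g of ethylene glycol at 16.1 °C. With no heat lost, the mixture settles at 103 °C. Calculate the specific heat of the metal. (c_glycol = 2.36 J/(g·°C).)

c ≈ 0.706 J/(g·°C)

Net heat exchanged in the isolated system is zero:
482·c·(103 − 232) + 214·2.36·(103 − 16.1) = 0
-62178 c = -43888
c = -43888/-62178 ≈ 0.7058 J/(g·°C)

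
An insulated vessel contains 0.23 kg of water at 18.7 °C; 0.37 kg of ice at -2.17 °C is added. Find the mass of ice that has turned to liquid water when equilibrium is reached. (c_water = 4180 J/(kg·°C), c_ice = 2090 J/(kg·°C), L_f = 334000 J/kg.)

m_melted ≈ 0.0488 kg

Water can give up m c ΔT = 0.23·4180·18.7 = 17978 J before reaching 0 °C.
Of that, 0.37·2090·2.17 = 1678.1 J goes to bring the ice to 0 °C, leaving 16300 J.
To melt every bit of ice: 0.37·334000 = 123580 J.
16300 J < 123580 J, so only part of the ice melts and the system sits at 0 °C.
Mass melted = 16300/334000 ≈ 0.0488 kg.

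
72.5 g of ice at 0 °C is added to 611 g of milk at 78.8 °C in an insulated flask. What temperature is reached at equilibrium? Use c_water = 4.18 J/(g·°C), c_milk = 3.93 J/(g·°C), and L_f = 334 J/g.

Setting the total heat transfer to zero:
latent heat to melt: 72.5×334 = 24215
  meltwater 0→T: 72.5×4.18×T = 303.05 T
  milk cools: 611×3.93×(T − 78.8) = 2401.2(T − 78.8)
2704.3 T = 189217 − 24215 = 165002
T ≈ 61.02 °C. Since T > 0 °C, the all-ice-melts assumption holds.

T_f ≈ 61.0 °C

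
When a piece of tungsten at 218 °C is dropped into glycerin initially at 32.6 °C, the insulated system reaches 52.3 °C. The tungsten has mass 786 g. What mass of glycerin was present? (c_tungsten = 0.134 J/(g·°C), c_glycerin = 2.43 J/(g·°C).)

Heat lost by the tungsten = heat gained by the glycerin:
786×0.134×(218 − 52.3) = m×2.43×(52.3 − 32.6)
47.87 m = 17452  ⇒  m ≈ 364.6 g

m ≈ 365 g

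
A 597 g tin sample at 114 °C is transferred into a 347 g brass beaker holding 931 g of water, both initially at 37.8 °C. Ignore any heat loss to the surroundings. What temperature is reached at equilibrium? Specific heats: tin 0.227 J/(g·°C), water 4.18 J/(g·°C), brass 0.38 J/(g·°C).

T_f ≈ 40.3 °C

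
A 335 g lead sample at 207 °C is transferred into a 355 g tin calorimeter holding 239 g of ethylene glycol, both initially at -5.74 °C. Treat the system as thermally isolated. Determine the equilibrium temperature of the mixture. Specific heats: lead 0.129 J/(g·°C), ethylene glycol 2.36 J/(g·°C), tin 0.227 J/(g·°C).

T_f ≈ 7.6 °C

Setting the total heat transfer to zero:
335·0.129·(T − 207) + 239·2.36·(T − (-5.74)) + 355·0.227·(T − (-5.74)) = 0
43.22(T − 207) + 564.04(T − (-5.74)) + 80.59(T − (-5.74)) = 0
(43.22 + 564.04 + 80.59) T = 43.22·207 + 564.04·(-5.74) + 80.59·(-5.74)
T = 5245.4/687.84 ≈ 7.63 °C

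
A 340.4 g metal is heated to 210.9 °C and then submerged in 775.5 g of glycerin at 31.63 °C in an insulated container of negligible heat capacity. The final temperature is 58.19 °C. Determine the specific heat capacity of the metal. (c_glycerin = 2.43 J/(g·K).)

c ≈ 0.963 J/(g·K)

Conservation of energy gives ΣQ = 0:
340.4·c·(58.19 − 210.9) + 775.5·2.43·(58.19 − 31.63) = 0
-51982 c = -50051
c = -50051/-51982 ≈ 0.9629 J/(g·K)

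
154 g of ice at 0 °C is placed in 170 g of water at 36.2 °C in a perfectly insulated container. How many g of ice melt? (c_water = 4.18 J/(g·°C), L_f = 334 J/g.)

m_melted ≈ 77 g

Cooling the water to 0 °C releases 170×4.18×36.2 = 25724 J.
Fully melting the ice requires m_ice L_f = 154×334 = 51436 J.
25724 J < 51436 J, so only part of the ice melts and the system sits at 0 °C.
m_melt = 25724 / L_f = 77.02 g.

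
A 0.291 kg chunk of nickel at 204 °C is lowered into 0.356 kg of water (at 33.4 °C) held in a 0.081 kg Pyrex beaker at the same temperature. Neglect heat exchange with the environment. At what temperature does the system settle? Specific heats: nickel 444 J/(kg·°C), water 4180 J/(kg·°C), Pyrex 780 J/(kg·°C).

Let T be the final temperature. ΣQ_i = 0:
0.291*444*(T − 204) + 0.356*4180*(T − 33.4) + 0.081*780*(T − 33.4) = 0
129.2(T − 204) + 1488.1(T − 33.4) + 63.18(T − 33.4) = 0
(129.2 + 1488.1 + 63.18) T = 129.2*204 + 1488.1*33.4 + 63.18*33.4
T = 78170/1680.5 ≈ 46.52 °C

T_f ≈ 46.5 °C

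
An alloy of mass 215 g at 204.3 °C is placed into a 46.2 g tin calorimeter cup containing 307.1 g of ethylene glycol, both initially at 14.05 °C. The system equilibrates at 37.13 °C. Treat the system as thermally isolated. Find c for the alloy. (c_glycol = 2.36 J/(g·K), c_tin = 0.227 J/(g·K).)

Heat gained plus heat lost sum to zero:
215·c·(37.13 − 204.3) + 307.1·2.36·(37.13 − 14.05) + 46.2·0.227·(37.13 − 14.05) = 0
-35942 c = -16969
c = -16969/-35942 ≈ 0.4721 J/(g·K)

c ≈ 0.472 J/(g·K)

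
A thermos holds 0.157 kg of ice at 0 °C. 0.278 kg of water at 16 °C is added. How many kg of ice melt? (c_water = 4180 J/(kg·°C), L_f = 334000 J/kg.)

m_melted ≈ 0.0557 kg

Heat available from the water dropping to 0 °C: 0.278×4180×16 = 18593 J.
Fully melting the ice requires m_ice L_f = 0.157×334000 = 52438 J.
That's not enough to melt it all — equilibrium is at 0 °C with ice remaining.
m_melted×334000 = 18593  ⇒  m_melted ≈ 0.05567 kg.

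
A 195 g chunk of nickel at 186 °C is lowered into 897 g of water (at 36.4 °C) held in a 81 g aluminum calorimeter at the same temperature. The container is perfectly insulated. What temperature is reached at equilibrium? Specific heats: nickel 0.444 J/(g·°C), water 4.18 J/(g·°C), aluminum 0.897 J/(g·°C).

Heat gained plus heat lost sum to zero:
195·0.444·(T − 186) + 897·4.18·(T − 36.4) + 81·0.897·(T − 36.4) = 0
86.58(T − 186) + 3749.5(T − 36.4) + 72.66(T − 36.4) = 0
3908.7 T = 155229
T = 155229/3908.7 ≈ 39.71 °C

T_f ≈ 39.7 °C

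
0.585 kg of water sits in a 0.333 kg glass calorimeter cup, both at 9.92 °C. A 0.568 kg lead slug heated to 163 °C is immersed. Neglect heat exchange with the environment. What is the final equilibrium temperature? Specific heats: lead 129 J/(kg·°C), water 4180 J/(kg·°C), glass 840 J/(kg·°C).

T_f ≈ 13.9 °C

Energy conservation, ΣQ = 0:
0.568×129×(T − 163) + 0.585×4180×(T − 9.92) + 0.333×840×(T − 9.92) = 0
73.27(T − 163) + 2445.3(T − 9.92) + 279.72(T − 9.92) = 0
2798.3 T = 38976
T = 38976/2798.3 ≈ 13.93 °C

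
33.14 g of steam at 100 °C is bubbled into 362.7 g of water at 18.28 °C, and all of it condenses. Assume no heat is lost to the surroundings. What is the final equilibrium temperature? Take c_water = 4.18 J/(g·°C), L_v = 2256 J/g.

Let T be the final temperature. ΣQ_i = 0:
steam→water at 100 °C releases m L_v = 33.14×2256 = 74764
  condensate cools 100→T: 33.14×4.18×(T − 100) = 138.53(T − 100)
  water warms: 362.7×4.18×(T − 18.28) = 1516.1(T − 18.28)
1654.6 T = 74764 + 13853 + 27714 = 116330
T ≈ 70.31 °C — below 100 °C, confirming all the steam condensed.

T_f ≈ 70.3 °C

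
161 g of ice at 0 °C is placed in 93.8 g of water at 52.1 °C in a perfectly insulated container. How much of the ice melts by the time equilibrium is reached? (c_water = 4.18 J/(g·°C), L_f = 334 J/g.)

Cooling the water to 0 °C releases 93.8×4.18×52.1 = 20428 J.
Fully melting the ice requires m_ice L_f = 161×334 = 53774 J.
Since 20428 < 53774 J, not all the ice melts; equilibrium is at 0 °C.
Mass melted = 20428/334 ≈ 61.16 g.

m_melted ≈ 61.2 g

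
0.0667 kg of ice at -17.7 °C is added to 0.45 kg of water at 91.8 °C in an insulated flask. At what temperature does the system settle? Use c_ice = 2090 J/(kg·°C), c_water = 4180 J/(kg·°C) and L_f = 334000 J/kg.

Let T be the final temperature. ΣQ_i = 0:
warm ice to 0 °C: 0.0667×2090×(0 − (-17.7)) = 2467.4; melt ice: 0.0667×334000 = 22278; meltwater 0→T: 0.0667×4180×T = 278.81 T; water: 1881(T − 91.8)
2159.8 T = 172676 − 24745 = 147931
T ≈ 68.49 °C — above 0 °C, consistent with complete melting.

T_f ≈ 68.5 °C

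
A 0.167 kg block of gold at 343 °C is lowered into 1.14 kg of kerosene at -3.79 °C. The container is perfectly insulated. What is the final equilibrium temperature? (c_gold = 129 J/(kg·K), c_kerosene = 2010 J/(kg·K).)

T_f ≈ -0.6 °C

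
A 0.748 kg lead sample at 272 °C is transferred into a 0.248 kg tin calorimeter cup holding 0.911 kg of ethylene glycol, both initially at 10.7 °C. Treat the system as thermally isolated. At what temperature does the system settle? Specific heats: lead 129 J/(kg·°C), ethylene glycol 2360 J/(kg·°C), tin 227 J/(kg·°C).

T_f = Σ m_i c_i T_i / Σ m_i c_i:
T_f = (96.49×272 + 2150×10.7 + 56.3×10.7) / (96.49 + 2150 + 56.3)
    = 49853 / 2302.7 ≈ 21.65 °C

T_f ≈ 21.6 °C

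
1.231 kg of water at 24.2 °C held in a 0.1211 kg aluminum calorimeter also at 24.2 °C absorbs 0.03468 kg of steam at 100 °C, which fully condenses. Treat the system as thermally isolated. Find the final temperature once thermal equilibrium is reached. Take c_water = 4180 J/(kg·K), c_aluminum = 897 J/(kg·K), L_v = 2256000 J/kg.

T_f ≈ 40.7 °C

Sum of m c ΔT and latent-heat terms is zero:
condense steam: −0.03468·2256000 = −78238; condensed water 100 °C→T: 144.96(T − 100); original water: 5145.6(T − 24.2); cup: 108.63(T − 24.2)
5399.2 T = 78238 + 14496 + 127152 = 219886
T ≈ 40.73 °C, under the boiling point, so the assumption holds.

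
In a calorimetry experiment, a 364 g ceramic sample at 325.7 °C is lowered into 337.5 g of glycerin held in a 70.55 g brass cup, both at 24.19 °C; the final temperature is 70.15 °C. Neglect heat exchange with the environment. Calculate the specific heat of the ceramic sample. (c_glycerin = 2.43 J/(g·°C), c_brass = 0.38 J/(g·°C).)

c ≈ 0.418 J/(g·°C)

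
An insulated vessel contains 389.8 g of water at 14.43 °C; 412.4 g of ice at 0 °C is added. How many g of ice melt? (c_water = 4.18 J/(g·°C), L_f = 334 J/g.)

m_melted ≈ 70.4 g

Cooling the water to 0 °C releases 389.8×4.18×14.43 = 23512 J.
To melt every bit of ice: 412.4×334 = 137742 J.
23512 J < 137742 J, so only part of the ice melts and the system sits at 0 °C.
m_melt = 23512 / L_f = 70.39 g.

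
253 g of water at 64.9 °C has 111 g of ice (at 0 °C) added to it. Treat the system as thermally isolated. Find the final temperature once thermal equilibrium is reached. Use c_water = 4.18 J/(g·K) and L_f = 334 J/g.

T_f ≈ 20.7 °C

Conservation of energy gives ΣQ = 0:
fusion: m_ice L_f = 111·334 = 37074
  warm the meltwater: 463.98 T
  water cools: 253·4.18·(T − 64.9) = 1057.5(T − 64.9)
1521.5 T = 68634 − 37074 = 31560
T ≈ 20.74 °C. Since T > 0 °C, the all-ice-melts assumption holds.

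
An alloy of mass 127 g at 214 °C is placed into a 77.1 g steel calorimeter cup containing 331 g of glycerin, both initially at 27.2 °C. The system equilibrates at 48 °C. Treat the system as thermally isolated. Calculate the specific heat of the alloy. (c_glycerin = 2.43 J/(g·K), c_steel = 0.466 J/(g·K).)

Setting the total heat transfer to zero:
127·c·(48 − 214) + 331·2.43·(48 − 27.2) + 77.1·0.466·(48 − 27.2) = 0
-21082 c = -17477
c = -17477/-21082 ≈ 0.829 J/(g·K)

c ≈ 0.829 J/(g·K)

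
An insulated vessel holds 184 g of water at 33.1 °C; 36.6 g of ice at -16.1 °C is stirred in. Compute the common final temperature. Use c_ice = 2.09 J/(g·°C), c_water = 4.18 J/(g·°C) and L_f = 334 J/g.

T_f ≈ 13.0 °C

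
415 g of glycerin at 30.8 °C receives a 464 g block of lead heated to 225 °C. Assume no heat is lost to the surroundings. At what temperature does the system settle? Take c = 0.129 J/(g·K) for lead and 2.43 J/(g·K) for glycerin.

Set heat shed by the hot body equal to heat absorbed by the cold body:
464*0.129*(225 − T) = 415*2.43*(T − 30.8)
59.86(225 − T) = 1008.5(T − 30.8)
1068.3 T = 44528  ⇒  T ≈ 41.68 °C

T_f ≈ 41.7 °C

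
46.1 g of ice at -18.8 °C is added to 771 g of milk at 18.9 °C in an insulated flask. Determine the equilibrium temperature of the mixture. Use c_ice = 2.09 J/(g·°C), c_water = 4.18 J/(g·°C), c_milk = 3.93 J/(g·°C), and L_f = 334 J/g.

Heat gained plus heat lost sum to zero:
warm ice to 0 °C: 46.1×2.09×(0 − (-18.8)) = 1811.4
  fusion: m_ice L_f = 46.1×334 = 15397
  warm the meltwater: 192.7 T
  milk: 3030(T − 18.9)
3222.7 T = 57268 − 17209 = 40059
T ≈ 12.43 °C — above 0 °C, consistent with complete melting.

T_f ≈ 12.4 °C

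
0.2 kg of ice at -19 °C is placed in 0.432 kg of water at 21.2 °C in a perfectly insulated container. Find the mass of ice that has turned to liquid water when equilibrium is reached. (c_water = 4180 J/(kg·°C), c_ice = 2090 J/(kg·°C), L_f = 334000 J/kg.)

m_melted ≈ 0.0908 kg

Heat available from the water dropping to 0 °C: 0.432·4180·21.2 = 38282 J.
Of that, 0.2·2090·19 = 7942 J goes to bring the ice to 0 °C, leaving 30340 J.
Fully melting the ice requires m_ice L_f = 0.2·334000 = 66800 J.
30340 J < 66800 J, so only part of the ice melts and the system sits at 0 °C.
m_melt = 30340 / L_f = 0.09084 kg.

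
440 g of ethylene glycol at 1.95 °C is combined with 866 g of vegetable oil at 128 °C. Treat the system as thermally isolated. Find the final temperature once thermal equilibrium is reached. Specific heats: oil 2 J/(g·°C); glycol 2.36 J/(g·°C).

T_f ≈ 80.8 °C

Heat lost by the oil equals heat gained by the glycol:
866·2·(128 − T) = 440·2.36·(T − 1.95)
1732(128 − T) = 1038.4(T − 1.95)
2770.4 T = 223721  ⇒  T ≈ 80.75 °C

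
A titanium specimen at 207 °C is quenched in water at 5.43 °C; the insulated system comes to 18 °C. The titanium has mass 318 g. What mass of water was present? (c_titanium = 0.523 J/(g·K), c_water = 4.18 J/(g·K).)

Net heat exchanged in the isolated system is zero:
318·0.523·(18 − 207) + m·4.18·(18 − 5.43) = 0
52.54 m = 31433
m = 31433/52.54 ≈ 598.2 g

m ≈ 598 g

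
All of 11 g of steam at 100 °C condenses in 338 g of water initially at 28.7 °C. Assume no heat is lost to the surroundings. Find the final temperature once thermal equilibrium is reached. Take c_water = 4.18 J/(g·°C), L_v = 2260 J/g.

Heat gained plus heat lost sum to zero:
latent heat released on condensation: 11×2260 = 24860; condensate cools 100→T: 11×4.18×(T − 100) = 45.98(T − 100); original water: 1412.8(T − 28.7)
1458.8 T = 24860 + 4598 + 40549 = 70007
T ≈ 47.99 °C — below 100 °C, confirming all the steam condensed.

T_f ≈ 48.0 °C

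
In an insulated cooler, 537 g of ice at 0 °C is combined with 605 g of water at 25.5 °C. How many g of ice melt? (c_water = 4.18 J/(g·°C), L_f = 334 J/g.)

Heat available from the water dropping to 0 °C: 605×4.18×25.5 = 64487 J.
To melt every bit of ice: 537×334 = 179358 J.
That's not enough to melt it all — equilibrium is at 0 °C with ice remaining.
m_melt = 64487 / L_f = 193.1 g.

m_melted ≈ 193 g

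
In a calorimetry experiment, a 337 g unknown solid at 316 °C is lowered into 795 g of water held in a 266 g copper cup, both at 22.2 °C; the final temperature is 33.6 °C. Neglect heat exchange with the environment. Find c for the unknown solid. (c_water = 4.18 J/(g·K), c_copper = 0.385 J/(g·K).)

c ≈ 0.41 J/(g·K)

Net heat exchanged in the isolated system is zero:
337·c·(33.6 − 316) + 795·4.18·(33.6 − 22.2) + 266·0.385·(33.6 − 22.2) = 0
-95169 c = -39051
c = -39051/-95169 ≈ 0.4103 J/(g·K)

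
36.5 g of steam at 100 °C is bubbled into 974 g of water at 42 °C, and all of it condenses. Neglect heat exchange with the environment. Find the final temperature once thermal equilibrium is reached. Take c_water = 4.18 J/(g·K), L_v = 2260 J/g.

T_f ≈ 63.6 °C

Sum of m c ΔT and latent-heat terms is zero:
latent heat released on condensation: 36.5×2260 = 82490; condensed water 100 °C→T: 152.57(T − 100); water warms: 974×4.18×(T − 42) = 4071.3(T − 42)
4223.9 T = 82490 + 15257 + 170995 = 268742
T ≈ 63.62 °C (< 100 °C, so full condensation is consistent).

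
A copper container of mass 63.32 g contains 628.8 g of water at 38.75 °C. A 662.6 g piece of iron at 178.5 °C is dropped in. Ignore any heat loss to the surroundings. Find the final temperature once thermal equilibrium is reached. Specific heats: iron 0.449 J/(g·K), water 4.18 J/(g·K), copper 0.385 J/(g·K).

T_f ≈ 52.8 °C

Energy conservation, ΣQ = 0:
662.6·0.449·(T − 178.5) + 628.8·4.18·(T − 38.75) + 63.32·0.385·(T − 38.75) = 0
297.51(T − 178.5) + 2628.4(T − 38.75) + 24.38(T − 38.75) = 0
(297.51 + 2628.4 + 24.38) T = 297.51·178.5 + 2628.4·38.75 + 24.38·38.75
T ≈ 52.84 °C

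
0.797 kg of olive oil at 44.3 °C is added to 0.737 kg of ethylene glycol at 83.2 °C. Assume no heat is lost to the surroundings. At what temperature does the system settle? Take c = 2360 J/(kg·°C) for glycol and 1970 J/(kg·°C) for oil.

Taking heat into each body as positive, Σ m c ΔT = 0:
0.737×2360×(T − 83.2) + 0.797×1970×(T − 44.3) = 0
1739.3(T − 83.2) + 1570.1(T − 44.3) = 0
(1739.3 + 1570.1) T = 1739.3×83.2 + 1570.1×44.3
T = 214266 / 3309.4 = 64.7 °C

T_f ≈ 64.7 °C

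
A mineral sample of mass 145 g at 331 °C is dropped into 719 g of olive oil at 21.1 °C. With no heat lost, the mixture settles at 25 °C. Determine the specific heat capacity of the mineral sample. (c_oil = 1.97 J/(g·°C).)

c ≈ 0.125 J/(g·°C)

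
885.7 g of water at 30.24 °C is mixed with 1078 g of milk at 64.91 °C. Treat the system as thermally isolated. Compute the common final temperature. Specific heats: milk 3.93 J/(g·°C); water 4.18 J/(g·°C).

Let T be the final temperature. ΣQ_i = 0:
1078*3.93*(T − 64.91) + 885.7*4.18*(T − 30.24) = 0
4236.5(T − 64.91) + 3702.2(T − 30.24) = 0
7938.8 T = 386949
T = 386949/7938.8 ≈ 48.74 °C

T_f ≈ 48.7 °C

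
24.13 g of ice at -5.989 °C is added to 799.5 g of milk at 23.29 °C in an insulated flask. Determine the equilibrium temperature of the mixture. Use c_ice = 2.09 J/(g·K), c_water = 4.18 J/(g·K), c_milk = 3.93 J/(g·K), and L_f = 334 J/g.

T_f ≈ 20.0 °C

Let T be the final temperature. ΣQ_i = 0:
ice -5.989→0 °C: 24.13·2.09·5.989 = 302.04
  melt ice: 24.13·334 = 8059.4
  meltwater 0→T: 24.13·4.18·T = 100.86 T
  milk: 3142(T − 23.29)
3242.9 T = 73178 − 8361.5 = 64817
T ≈ 19.99 °C — above 0 °C, consistent with complete melting.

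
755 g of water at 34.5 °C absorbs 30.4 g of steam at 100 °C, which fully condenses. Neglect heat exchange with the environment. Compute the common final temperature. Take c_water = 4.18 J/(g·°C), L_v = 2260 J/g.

T_f ≈ 58.0 °C

Heat gained plus heat lost sum to zero:
latent heat released on condensation: 30.4·2260 = 68704
  condensed water 100 °C→T: 127.07(T − 100)
  original water: 3155.9(T − 34.5)
3283 T = 68704 + 12707 + 108879 = 190290
T ≈ 57.96 °C (< 100 °C, so full condensation is consistent).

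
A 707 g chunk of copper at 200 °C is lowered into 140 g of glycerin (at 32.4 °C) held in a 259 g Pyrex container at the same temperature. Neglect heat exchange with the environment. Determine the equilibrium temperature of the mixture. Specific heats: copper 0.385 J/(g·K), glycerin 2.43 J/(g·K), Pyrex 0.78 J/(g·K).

T_f ≈ 88.4 °C

Net heat exchanged in the isolated system is zero:
707·0.385·(T − 200) + 140·2.43·(T − 32.4) + 259·0.78·(T − 32.4) = 0
814.42 T = 72007
T ≈ 88.42 °C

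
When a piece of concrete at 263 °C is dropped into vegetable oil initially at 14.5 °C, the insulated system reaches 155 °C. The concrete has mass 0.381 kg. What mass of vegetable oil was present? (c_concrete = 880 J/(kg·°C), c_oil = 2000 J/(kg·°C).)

|Q_concrete| = |Q_oil|:
0.381×880×(263 − 155) = m×2000×(155 − 14.5)
281000 m = 36210  ⇒  m ≈ 0.1289 kg

m ≈ 0.129 kg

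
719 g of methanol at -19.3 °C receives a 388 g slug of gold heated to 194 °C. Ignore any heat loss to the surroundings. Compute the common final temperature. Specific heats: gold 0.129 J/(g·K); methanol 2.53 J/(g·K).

Heat lost by the gold equals heat gained by the methanol:
388×0.129×(194 − T) = 719×2.53×(T − (-19.3))
50.05(194 − T) = 1819.1(T − (-19.3))
1869.1 T = -25398  ⇒  T ≈ -13.59 °C

T_f ≈ -13.6 °C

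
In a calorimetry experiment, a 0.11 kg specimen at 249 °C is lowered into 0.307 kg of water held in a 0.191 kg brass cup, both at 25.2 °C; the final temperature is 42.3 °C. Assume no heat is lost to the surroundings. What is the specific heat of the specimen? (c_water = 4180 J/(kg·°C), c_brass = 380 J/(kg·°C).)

c ≈ 1020 J/(kg·°C)

Heat gained plus heat lost sum to zero:
0.11×c×(42.3 − 249) + 0.307×4180×(42.3 − 25.2) + 0.191×380×(42.3 − 25.2) = 0
-22.74 c = -23185
c = -23185/-22.74 ≈ 1020 J/(kg·°C)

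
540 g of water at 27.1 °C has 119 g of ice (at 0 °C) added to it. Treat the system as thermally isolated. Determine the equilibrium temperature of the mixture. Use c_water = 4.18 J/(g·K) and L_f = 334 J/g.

T_f ≈ 7.8 °C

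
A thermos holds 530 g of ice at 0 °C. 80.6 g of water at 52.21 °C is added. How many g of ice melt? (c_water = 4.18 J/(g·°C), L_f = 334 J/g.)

m_melted ≈ 52.7 g

Heat available from the water dropping to 0 °C: 80.6×4.18×52.21 = 17590 J.
Fully melting the ice requires m_ice L_f = 530×334 = 177020 J.
Since 17590 < 177020 J, not all the ice melts; equilibrium is at 0 °C.
Mass melted = 17590/334 ≈ 52.66 g.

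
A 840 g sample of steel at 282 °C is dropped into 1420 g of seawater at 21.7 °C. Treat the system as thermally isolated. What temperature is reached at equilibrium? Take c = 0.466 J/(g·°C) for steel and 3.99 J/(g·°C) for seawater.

T_f ≈ 38.5 °C

T_f is the heat-capacity-weighted average of the initial temperatures:
T_f = (391.44·282 + 5665.8·21.7) / (391.44 + 5665.8)
    = 233334 / 6057.2 ≈ 38.52 °C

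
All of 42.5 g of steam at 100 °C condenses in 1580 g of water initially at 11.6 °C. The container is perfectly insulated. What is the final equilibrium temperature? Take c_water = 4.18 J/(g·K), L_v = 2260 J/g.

T_f ≈ 28.1 °C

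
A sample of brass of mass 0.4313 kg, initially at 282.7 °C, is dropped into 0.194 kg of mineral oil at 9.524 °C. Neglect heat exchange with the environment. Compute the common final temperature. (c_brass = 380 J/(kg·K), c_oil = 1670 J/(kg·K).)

T_f ≈ 101.3 °C

T_f = Σ m_i c_i T_i / Σ m_i c_i:
T_f = (163.89×282.7 + 323.98×9.524) / (163.89 + 323.98)
    = 49418 / 487.87 ≈ 101.29 °C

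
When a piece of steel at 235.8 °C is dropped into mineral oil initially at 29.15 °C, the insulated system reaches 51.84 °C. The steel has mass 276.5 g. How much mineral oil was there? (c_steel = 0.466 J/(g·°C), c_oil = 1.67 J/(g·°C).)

|Q_steel| = |Q_oil|:
276.5·0.466·(235.8 − 51.84) = m·1.67·(51.84 − 29.15)
37.89 m = 23703  ⇒  m ≈ 625.5 g

m ≈ 626 g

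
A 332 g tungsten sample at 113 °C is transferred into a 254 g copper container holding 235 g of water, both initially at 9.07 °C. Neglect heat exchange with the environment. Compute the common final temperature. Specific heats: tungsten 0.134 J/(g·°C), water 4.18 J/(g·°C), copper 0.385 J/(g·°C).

T_f ≈ 13.2 °C

Taking heat into each body as positive, Σ m c ΔT = 0:
332·0.134·(T − 113) + 235·4.18·(T − 9.07) + 254·0.385·(T − 9.07) = 0
44.49(T − 113) + 982.3(T − 9.07) + 97.79(T − 9.07) = 0
1124.6 T = 14824
T = 14824 / 1124.6 = 13.2 °C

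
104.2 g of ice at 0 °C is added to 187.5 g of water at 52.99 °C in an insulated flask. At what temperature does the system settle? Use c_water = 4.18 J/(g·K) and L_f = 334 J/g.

Net heat exchanged in the isolated system is zero:
latent heat to melt: 104.2·334 = 34803; warm the meltwater: 435.56 T; water cools: 187.5·4.18·(T − 52.99) = 783.75(T − 52.99)
1219.3 T = 41531 − 34803 = 6728.1
T ≈ 5.52 °C. Since T > 0 °C, the all-ice-melts assumption holds.

T_f ≈ 5.5 °C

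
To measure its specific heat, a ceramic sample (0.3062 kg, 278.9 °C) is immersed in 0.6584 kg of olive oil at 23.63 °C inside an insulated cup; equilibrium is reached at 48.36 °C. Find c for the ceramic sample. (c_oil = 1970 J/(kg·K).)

c ≈ 454 J/(kg·K)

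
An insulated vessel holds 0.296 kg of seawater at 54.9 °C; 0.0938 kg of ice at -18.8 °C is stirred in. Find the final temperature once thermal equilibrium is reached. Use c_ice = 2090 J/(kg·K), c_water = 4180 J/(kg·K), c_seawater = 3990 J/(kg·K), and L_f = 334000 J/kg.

T_f ≈ 19.0 °C

Energy balance with sensible and latent terms:
warm ice to 0 °C: 0.0938×2090×(0 − (-18.8)) = 3685.6; melt ice: 0.0938×334000 = 31329; meltwater 0→T: 0.0938×4180×T = 392.08 T; seawater cools: 0.296×3990×(T − 54.9) = 1181(T − 54.9)
1573.1 T = 64839 − 35015 = 29824
T ≈ 18.96 °C. Since T > 0 °C, the all-ice-melts assumption holds.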